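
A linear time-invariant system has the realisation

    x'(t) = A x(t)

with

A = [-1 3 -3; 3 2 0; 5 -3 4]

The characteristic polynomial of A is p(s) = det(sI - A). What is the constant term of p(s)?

Expand det(sI - A) for the 3×3 matrix.
p(s) = s^3 - 5s^2 + 8s - 13.
(Check: constant term = det(-A) = (-1)^3 det A = -13; coefficient of s^2 = -tr A = -5.)
The constant term is -13.

-13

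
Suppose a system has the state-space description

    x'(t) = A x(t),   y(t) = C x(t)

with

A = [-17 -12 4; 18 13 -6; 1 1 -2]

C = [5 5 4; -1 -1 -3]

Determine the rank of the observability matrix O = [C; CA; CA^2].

CA = [[9, 9, -18], [-4, -4, 8]]
CA^2 = [[-9, -9, 18], [4, 4, -8]]
Observability matrix O = [C; CA; CA^2] = [[5, 5, 4], [-1, -1, -3], [9, 9, -18], [-4, -4, 8], [-9, -9, 18], [4, 4, -8]]
The columns c1, c2, c3 of O are linearly dependent: -c1 + c2 = 0 (check each entry), so rank(O) ≤ 2.
The 2×2 minor from rows 1, 2, columns 1, 3 is 5·(-3) - 4·(-1) = -15 - (-4) = -11 ≠ 0, so rank(O) = 2.
rank(O) = 2 < n = 3, so the pair (A, C) is not completely observable.

2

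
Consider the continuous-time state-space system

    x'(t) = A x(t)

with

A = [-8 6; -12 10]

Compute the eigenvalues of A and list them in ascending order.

-2, 4

det(sI - A) = s^2 - (tr A)s + det A, with tr A = (-8) + 10 = 2 and det A = (-8)·10 - 6·(-12) = -80 - (-72) = -8.
So p(s) = det(sI - A) = s^2 - 2s - 8.
Factor s^2 - 2s - 8: two numbers with sum 2 and product -8 are 4 and -2, so s^2 - 2s - 8 = (s - 4)(s + 2).
Hence p(s) = (s - 4) (s + 2), with roots -2, 4.
At least one eigenvalue has non-negative real part, so the system is not asymptotically stable.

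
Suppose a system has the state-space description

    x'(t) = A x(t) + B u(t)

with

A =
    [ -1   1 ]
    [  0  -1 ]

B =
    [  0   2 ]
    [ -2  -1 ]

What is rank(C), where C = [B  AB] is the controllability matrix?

2

AB = [[-2, -3], [2, 1]]
Controllability matrix C = [B  AB] = [[0, 2, -2, -3], [-2, -1, 2, 1]]
Take the 2×2 submatrix of C formed by columns 1, 2: [[0, 2], [-2, -1]]. Its determinant is 0·(-1) - 2·(-2) = 0 - (-4) = 4 ≠ 0.
So rank(C) ≥ 2; since C has 2 rows, rank(C) = 2.
rank(C) = 2 = n, so the pair (A, B) is completely controllable.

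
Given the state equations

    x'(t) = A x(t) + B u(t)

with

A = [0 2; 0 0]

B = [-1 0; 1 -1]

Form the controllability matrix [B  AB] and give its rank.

2

AB = [[2, -2], [0, 0]]
Controllability matrix C = [B  AB] = [[-1, 0, 2, -2], [1, -1, 0, 0]]
Take the 2×2 submatrix of C formed by columns 1, 2: [[-1, 0], [1, -1]]. Its determinant is (-1)·(-1) - 0·1 = 1 - 0 = 1 ≠ 0.
So rank(C) ≥ 2; since C has 2 rows, rank(C) = 2.
rank(C) = 2 = n, so the pair (A, B) is completely controllable.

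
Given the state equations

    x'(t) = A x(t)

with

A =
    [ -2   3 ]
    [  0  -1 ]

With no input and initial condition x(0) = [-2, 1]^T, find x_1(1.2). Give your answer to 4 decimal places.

0.4500

det(sI - A) = s^2 - (tr A)s + det A, with tr A = (-2) + (-1) = -3 and det A = (-2)·(-1) - 3·0 = 2 - 0 = 2.
So p(s) = det(sI - A) = s^2 + 3s + 2.
Factor s^2 + 3s + 2: two numbers with sum -3 and product 2 are -1 and -2, so s^2 + 3s + 2 = (s + 1)(s + 2).
Hence p(s) = (s + 1) (s + 2), with roots -2, -1.
The eigenvalues -2, -1 are distinct and real, so A is diagonalisable and x(t) = e^{At} x(0) = V diag(e^{λ_i t}) V^{-1} x(0), where the columns of V are the eigenvectors.
λ = -2: A - (-2)I = [[0, 3], [0, 1]]. Row 1 gives 0·v1 + 3·v2 = 0, so take v_1 = [1, 0]^T.
λ = -1: A - (-1)I = [[-1, 3], [0, 0]]. Row 1 gives (-1)·v1 + 3·v2 = 0, so take v_2 = [3, 1]^T.
V = [v_1 v_2] = [[1, 3], [0, 1]] has det V = 1, so V^{-1} = adj(V)/det V = [[1, -3], [0, 1]].
Modal coordinates z(0) = V^{-1} x(0): 1·(-2) + (-3)·1 = -5; 0·(-2) + 1·1 = 1; so z(0) = [-5, 1]^T.
x_1(t) = Σ_i (v_i)_1 · z_i(0) · e^{λ_i t} (row 1 of V times the modal terms).
x_1(1.2) = 1·(-5)·e^{-2·1.2} + 3·1·e^{-1·1.2} = (-5)·0.090718 + 3·0.301194 = 0.4500.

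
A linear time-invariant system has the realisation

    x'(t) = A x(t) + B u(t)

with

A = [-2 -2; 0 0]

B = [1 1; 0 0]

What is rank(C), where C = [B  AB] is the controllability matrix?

AB = [[-2, -2], [0, 0]]
Controllability matrix C = [B  AB] = [[1, 1, -2, -2], [0, 0, 0, 0]]
Every column of C is a scalar multiple of column 1 = [1, 0] (multipliers 1, 1, -2, -2), so the columns span a one-dimensional space.
C ≠ 0, hence rank(C) = 1.
rank(C) = 1 < n = 2, so the pair (A, B) is not completely controllable.

1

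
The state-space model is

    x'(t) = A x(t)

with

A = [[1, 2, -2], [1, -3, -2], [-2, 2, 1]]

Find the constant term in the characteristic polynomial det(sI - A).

Expand det(sI - A) for the 3×3 matrix.
p(s) = s^3 + s^2 - 7s - 15.
(Check: constant term = det(-A) = (-1)^3 det A = -15; coefficient of s^2 = -tr A = 1.)
The constant term is -15.

-15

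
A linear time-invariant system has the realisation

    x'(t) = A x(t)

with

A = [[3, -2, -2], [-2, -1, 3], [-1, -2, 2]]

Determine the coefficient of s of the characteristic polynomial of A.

1

Expand det(sI - A) for the 3×3 matrix.
p(s) = s^3 - 4s^2 + s - 4.
(Check: constant term = det(-A) = (-1)^3 det A = -4; coefficient of s^2 = -tr A = -4.)
The coefficient of s is 1.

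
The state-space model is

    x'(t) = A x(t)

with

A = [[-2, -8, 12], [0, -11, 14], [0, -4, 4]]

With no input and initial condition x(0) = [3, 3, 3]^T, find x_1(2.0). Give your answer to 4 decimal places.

det(sI - A) = s^3 - (tr A)s^2 + (M11 + M22 + M33)s - det A, where Mii is the 2×2 principal minor of A obtained by deleting row i and column i.
tr A = (-2) + (-11) + 4 = -9; M11 = (-11)·4 - 14·(-4) = -44 - (-56) = 12; M22 = (-2)·4 - 12·0 = -8 - 0 = -8; M33 = (-2)·(-11) - (-8)·0 = 22 - 0 = 22; sum of minors = 26.
det A = (-2)·((-11)·4 - 14·(-4)) - (-8)·(0·4 - 14·0) + 12·(0·(-4) - (-11)·0) = (-2)·12 - (-8)·0 + 12·0 = -24.
So p(s) = det(sI - A) = s^3 + 9s^2 + 26s + 24.
Rational-root test: any integer root divides 24. Testing small divisors, s = -2 works: p(-2) = -8 + 36 + (-52) + 24 = 0, so (s + 2) is a factor.
Dividing, p(s) = (s + 2)(s^2 + 7s + 12).
Factor s^2 + 7s + 12: two numbers with sum -7 and product 12 are -3 and -4, so s^2 + 7s + 12 = (s + 3)(s + 4).
Hence p(s) = (s + 2) (s + 3) (s + 4), with roots -4, -3, -2.
The eigenvalues -4, -3, -2 are distinct and real, so A is diagonalisable and x(t) = e^{At} x(0) = V diag(e^{λ_i t}) V^{-1} x(0), where the columns of V are the eigenvectors.
λ = -4: A - (-4)I = [[2, -8, 12], [0, -7, 14], [0, -4, 8]]. v must be orthogonal to every row; (row 1) × (row 2) = [-28, -28, -14], so take v_1 = [2, 2, 1]^T.
λ = -3: A - (-3)I = [[1, -8, 12], [0, -8, 14], [0, -4, 7]]. v must be orthogonal to every row; (row 1) × (row 2) = [-16, -14, -8], so take v_2 = [-8, -7, -4]^T.
λ = -2: A - (-2)I = [[0, -8, 12], [0, -9, 14], [0, -4, 6]]. v must be orthogonal to every row; (row 1) × (row 2) = [-4, 0, 0], so take v_3 = [1, 0, 0]^T.
V = [v_1 v_2 v_3] = [[2, -8, 1], [2, -7, 0], [1, -4, 0]] has det V = -1, so V^{-1} = adj(V)/det V = [[0, 4, -7], [0, 1, -2], [1, 0, -2]].
Modal coordinates z(0) = V^{-1} x(0): 0·3 + 4·3 + (-7)·3 = -9; 0·3 + 1·3 + (-2)·3 = -3; 1·3 + 0·3 + (-2)·3 = -3; so z(0) = [-9, -3, -3]^T.
x_1(t) = Σ_i (v_i)_1 · z_i(0) · e^{λ_i t} (row 1 of V times the modal terms).
x_1(2.0) = 2·(-9)·e^{-4·2.0} + (-8)·(-3)·e^{-3·2.0} + 1·(-3)·e^{-2·2.0} = (-18)·0.000335 + 24·0.002479 + (-3)·0.018316 = -0.0015.

-0.0015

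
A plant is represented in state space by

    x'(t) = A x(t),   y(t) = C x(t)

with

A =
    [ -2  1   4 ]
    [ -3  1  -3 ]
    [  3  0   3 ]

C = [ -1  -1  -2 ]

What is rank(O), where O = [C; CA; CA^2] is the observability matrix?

CA = [[-1, -2, -7]]
CA^2 = [[-13, -3, -19]]
Observability matrix O = [C; CA; CA^2] = [[-1, -1, -2], [-1, -2, -7], [-13, -3, -19]]
det(O) = (-1)·((-2)·(-19) - (-7)·(-3)) - (-1)·((-1)·(-19) - (-7)·(-13)) + (-2)·((-1)·(-3) - (-2)·(-13)) = (-1)·17 - (-1)·(-72) + (-2)·(-23) = -43 ≠ 0, so rank(O) = 3.
rank(O) = 3 = n, so the pair (A, C) is completely observable.

3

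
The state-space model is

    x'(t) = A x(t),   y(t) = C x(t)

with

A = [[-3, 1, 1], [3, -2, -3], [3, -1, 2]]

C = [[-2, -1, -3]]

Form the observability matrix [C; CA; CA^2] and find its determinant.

412

CA = [[-6, 3, -5]]
CA^2 = [[12, -7, -25]]
Observability matrix O = [C; CA; CA^2] = [[-2, -1, -3], [-6, 3, -5], [12, -7, -25]]
Expanding along the first row, det(O) = (-2)·(3·(-25) - (-5)·(-7)) - (-1)·((-6)·(-25) - (-5)·12) + (-3)·((-6)·(-7) - 3·12) = (-2)·(-110) - (-1)·210 + (-3)·6 = 412
Since det(O) ≠ 0, rank(O) = 3 and the system is completely observable.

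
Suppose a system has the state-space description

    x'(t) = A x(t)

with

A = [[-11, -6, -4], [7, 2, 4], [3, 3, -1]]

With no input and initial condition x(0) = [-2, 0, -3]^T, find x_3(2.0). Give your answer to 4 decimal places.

-0.6760

det(sI - A) = s^3 - (tr A)s^2 + (M11 + M22 + M33)s - det A, where Mii is the 2×2 principal minor of A obtained by deleting row i and column i.
tr A = (-11) + 2 + (-1) = -10; M11 = 2·(-1) - 4·3 = -2 - 12 = -14; M22 = (-11)·(-1) - (-4)·3 = 11 - (-12) = 23; M33 = (-11)·2 - (-6)·7 = -22 - (-42) = 20; sum of minors = 29.
det A = (-11)·(2·(-1) - 4·3) - (-6)·(7·(-1) - 4·3) + (-4)·(7·3 - 2·3) = (-11)·(-14) - (-6)·(-19) + (-4)·15 = -20.
So p(s) = det(sI - A) = s^3 + 10s^2 + 29s + 20.
Rational-root test: any integer root divides 20. Testing small divisors, s = -1 works: p(-1) = -1 + 10 + (-29) + 20 = 0, so (s + 1) is a factor.
Dividing, p(s) = (s + 1)(s^2 + 9s + 20).
Factor s^2 + 9s + 20: two numbers with sum -9 and product 20 are -4 and -5, so s^2 + 9s + 20 = (s + 4)(s + 5).
Hence p(s) = (s + 1) (s + 4) (s + 5), with roots -5, -4, -1.
The eigenvalues -5, -4, -1 are distinct and real, so A is diagonalisable and x(t) = e^{At} x(0) = V diag(e^{λ_i t}) V^{-1} x(0), where the columns of V are the eigenvectors.
λ = -5: A - (-5)I = [[-6, -6, -4], [7, 7, 4], [3, 3, 4]]. v must be orthogonal to every row; (row 1) × (row 2) = [4, -4, 0], so take v_1 = [1, -1, 0]^T.
λ = -4: A - (-4)I = [[-7, -6, -4], [7, 6, 4], [3, 3, 3]]. v must be orthogonal to every row; (row 1) × (row 3) = [-6, 9, -3], so take v_2 = [2, -3, 1]^T.
λ = -1: A - (-1)I = [[-10, -6, -4], [7, 3, 4], [3, 3, 0]]. v must be orthogonal to every row; (row 1) × (row 2) = [-12, 12, 12], so take v_3 = [-1, 1, 1]^T.
V = [v_1 v_2 v_3] = [[1, 2, -1], [-1, -3, 1], [0, 1, 1]] has det V = -1, so V^{-1} = adj(V)/det V = [[4, 3, 1], [-1, -1, 0], [1, 1, 1]].
Modal coordinates z(0) = V^{-1} x(0): 4·(-2) + 3·0 + 1·(-3) = -11; (-1)·(-2) + (-1)·0 + 0·(-3) = 2; 1·(-2) + 1·0 + 1·(-3) = -5; so z(0) = [-11, 2, -5]^T.
x_3(t) = Σ_i (v_i)_3 · z_i(0) · e^{λ_i t} (row 3 of V times the modal terms).
x_3(2.0) = 0·(-11)·e^{-5·2.0} + 1·2·e^{-4·2.0} + 1·(-5)·e^{-1·2.0} = 0·0.000045 + 2·0.000335 + (-5)·0.135335 = -0.6760.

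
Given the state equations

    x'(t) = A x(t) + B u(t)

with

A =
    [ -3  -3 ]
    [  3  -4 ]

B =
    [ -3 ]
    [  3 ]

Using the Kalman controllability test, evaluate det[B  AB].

AB = [[0], [-21]]
Controllability matrix C = [B  AB] = [[-3, 0], [3, -21]]
det(C) = (-3)·(-21) - 0·3 = 63 - 0 = 63
Since det(C) ≠ 0, rank(C) = 2 and the system is completely controllable.

63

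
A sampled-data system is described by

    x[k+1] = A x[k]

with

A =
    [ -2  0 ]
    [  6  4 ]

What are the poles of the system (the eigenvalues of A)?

det(zI - A) = z^2 - (tr A)z + det A, with tr A = (-2) + 4 = 2 and det A = (-2)·4 - 0·6 = -8 - 0 = -8.
So p(z) = det(zI - A) = z^2 - 2z - 8.
Factor z^2 - 2z - 8: two numbers with sum 2 and product -8 are 4 and -2, so z^2 - 2z - 8 = (z - 4)(z + 2).
Hence p(z) = (z - 4) (z + 2), with roots -2, 4.

-2, 4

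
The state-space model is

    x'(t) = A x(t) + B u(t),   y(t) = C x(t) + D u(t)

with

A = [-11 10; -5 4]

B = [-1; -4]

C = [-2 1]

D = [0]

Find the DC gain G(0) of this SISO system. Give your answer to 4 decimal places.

5.5000

G(0) = C(-A)^{-1}B + D = -C A^{-1} B + D.
det A = 6, so A^{-1} = (1/6)·adj(A) = [[2/3, -5/3], [5/6, -11/6]]
A^{-1} B = [6, 13/2]^T
C A^{-1} B = -11/2
G(0) = D - C A^{-1} B = 0 - (-11/2) = 11/2 ≈ 5.5000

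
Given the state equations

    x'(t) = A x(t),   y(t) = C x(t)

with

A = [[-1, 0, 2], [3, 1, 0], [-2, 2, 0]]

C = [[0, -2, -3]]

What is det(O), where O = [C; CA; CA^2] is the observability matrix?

CA = [[0, -8, 0]]
CA^2 = [[-24, -8, 0]]
Observability matrix O = [C; CA; CA^2] = [[0, -2, -3], [0, -8, 0], [-24, -8, 0]]
Expanding along the first row, det(O) = 0·((-8)·0 - 0·(-8)) - (-2)·(0·0 - 0·(-24)) + (-3)·(0·(-8) - (-8)·(-24)) = 0·0 - (-2)·0 + (-3)·(-192) = 576
Since det(O) ≠ 0, rank(O) = 3 and the system is completely observable.

576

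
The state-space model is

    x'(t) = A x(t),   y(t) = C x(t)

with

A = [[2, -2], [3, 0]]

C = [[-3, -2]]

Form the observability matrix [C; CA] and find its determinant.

CA = [[-12, 6]]
Observability matrix O = [C; CA] = [[-3, -2], [-12, 6]]
det(O) = (-3)·6 - (-2)·(-12) = -18 - 24 = -42
Since det(O) ≠ 0, rank(O) = 2 and the system is completely observable.

-42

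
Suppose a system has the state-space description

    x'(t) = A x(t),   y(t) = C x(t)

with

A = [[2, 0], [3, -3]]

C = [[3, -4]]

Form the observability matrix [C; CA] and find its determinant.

12

CA = [[-6, 12]]
Observability matrix O = [C; CA] = [[3, -4], [-6, 12]]
det(O) = 3·12 - (-4)·(-6) = 36 - 24 = 12
Since det(O) ≠ 0, rank(O) = 2 and the system is completely observable.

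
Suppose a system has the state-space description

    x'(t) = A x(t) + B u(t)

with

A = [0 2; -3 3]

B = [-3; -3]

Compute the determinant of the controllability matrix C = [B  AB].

AB = [[-6], [0]]
Controllability matrix C = [B  AB] = [[-3, -6], [-3, 0]]
det(C) = (-3)·0 - (-6)·(-3) = 0 - 18 = -18
Since det(C) ≠ 0, rank(C) = 2 and the system is completely controllable.

-18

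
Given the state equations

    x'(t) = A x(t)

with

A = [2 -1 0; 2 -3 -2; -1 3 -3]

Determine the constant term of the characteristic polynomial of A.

Expand det(sI - A) for the 3×3 matrix.
p(s) = s^3 + 4s^2 + 5s - 22.
(Check: constant term = det(-A) = (-1)^3 det A = -22; coefficient of s^2 = -tr A = 4.)
The constant term is -22.

-22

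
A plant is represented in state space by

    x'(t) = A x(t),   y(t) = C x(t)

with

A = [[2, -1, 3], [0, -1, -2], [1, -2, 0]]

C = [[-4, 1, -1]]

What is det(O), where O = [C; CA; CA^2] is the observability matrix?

-809

CA = [[-9, 5, -14]]
CA^2 = [[-32, 32, -37]]
Observability matrix O = [C; CA; CA^2] = [[-4, 1, -1], [-9, 5, -14], [-32, 32, -37]]
Expanding along the first row, det(O) = (-4)·(5·(-37) - (-14)·32) - 1·((-9)·(-37) - (-14)·(-32)) + (-1)·((-9)·32 - 5·(-32)) = (-4)·263 - 1·(-115) + (-1)·(-128) = -809
Since det(O) ≠ 0, rank(O) = 3 and the system is completely observable.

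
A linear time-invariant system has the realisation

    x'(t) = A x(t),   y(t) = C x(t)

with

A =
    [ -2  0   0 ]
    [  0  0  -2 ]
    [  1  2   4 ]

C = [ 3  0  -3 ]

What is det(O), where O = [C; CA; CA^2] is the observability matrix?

-972

CA = [[-9, -6, -12]]
CA^2 = [[6, -24, -36]]
Observability matrix O = [C; CA; CA^2] = [[3, 0, -3], [-9, -6, -12], [6, -24, -36]]
Expanding along the first row, det(O) = 3·((-6)·(-36) - (-12)·(-24)) - 0·((-9)·(-36) - (-12)·6) + (-3)·((-9)·(-24) - (-6)·6) = 3·(-72) - 0·396 + (-3)·252 = -972
Since det(O) ≠ 0, rank(O) = 3 and the system is completely observable.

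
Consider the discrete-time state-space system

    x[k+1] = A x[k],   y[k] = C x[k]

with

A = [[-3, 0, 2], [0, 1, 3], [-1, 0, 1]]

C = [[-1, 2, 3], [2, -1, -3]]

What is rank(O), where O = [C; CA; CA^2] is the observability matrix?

3

CA = [[0, 2, 7], [-3, -1, -2]]
CA^2 = [[-7, 2, 13], [11, -1, -11]]
Observability matrix O = [C; CA; CA^2] = [[-1, 2, 3], [2, -1, -3], [0, 2, 7], [-3, -1, -2], [-7, 2, 13], [11, -1, -11]]
Take the 3×3 submatrix of O formed by rows 1, 2, 3: [[-1, 2, 3], [2, -1, -3], [0, 2, 7]]. Its determinant is (-1)·((-1)·7 - (-3)·2) - 2·(2·7 - (-3)·0) + 3·(2·2 - (-1)·0) = (-1)·(-1) - 2·14 + 3·4 = -15 ≠ 0.
So rank(O) ≥ 3; since O has 3 columns, rank(O) = 3.
rank(O) = 3 = n, so the pair (A, C) is completely observable.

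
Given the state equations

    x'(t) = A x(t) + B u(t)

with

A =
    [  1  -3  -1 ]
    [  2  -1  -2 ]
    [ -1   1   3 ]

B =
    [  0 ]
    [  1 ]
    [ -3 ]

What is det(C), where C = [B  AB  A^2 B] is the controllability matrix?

-49

AB = [[0], [5], [-8]]
A^2B = [[-7], [11], [-19]]
Controllability matrix C = [B  AB  A^2B] = [[0, 0, -7], [1, 5, 11], [-3, -8, -19]]
Expanding along the first row, det(C) = 0·(5·(-19) - 11·(-8)) - 0·(1·(-19) - 11·(-3)) + (-7)·(1·(-8) - 5·(-3)) = 0·(-7) - 0·14 + (-7)·7 = -49
Since det(C) ≠ 0, rank(C) = 3 and the system is completely controllable.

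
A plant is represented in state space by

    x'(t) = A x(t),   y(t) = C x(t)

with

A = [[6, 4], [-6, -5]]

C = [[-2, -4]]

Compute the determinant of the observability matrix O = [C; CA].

24

CA = [[12, 12]]
Observability matrix O = [C; CA] = [[-2, -4], [12, 12]]
det(O) = (-2)·12 - (-4)·12 = -24 - (-48) = 24
Since det(O) ≠ 0, rank(O) = 2 and the system is completely observable.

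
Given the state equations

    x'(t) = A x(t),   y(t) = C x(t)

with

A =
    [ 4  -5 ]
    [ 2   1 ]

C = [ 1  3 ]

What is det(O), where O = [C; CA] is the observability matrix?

-32

CA = [[10, -2]]
Observability matrix O = [C; CA] = [[1, 3], [10, -2]]
det(O) = 1·(-2) - 3·10 = -2 - 30 = -32
Since det(O) ≠ 0, rank(O) = 2 and the system is completely observable.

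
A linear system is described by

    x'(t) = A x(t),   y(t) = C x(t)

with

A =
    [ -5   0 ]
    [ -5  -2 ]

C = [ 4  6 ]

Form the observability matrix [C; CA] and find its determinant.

252

CA = [[-50, -12]]
Observability matrix O = [C; CA] = [[4, 6], [-50, -12]]
det(O) = 4·(-12) - 6·(-50) = -48 - (-300) = 252
Since det(O) ≠ 0, rank(O) = 2 and the system is completely observable.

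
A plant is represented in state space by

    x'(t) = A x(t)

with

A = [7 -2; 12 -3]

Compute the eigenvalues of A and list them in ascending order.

det(sI - A) = s^2 - (tr A)s + det A, with tr A = 7 + (-3) = 4 and det A = 7·(-3) - (-2)·12 = -21 - (-24) = 3.
So p(s) = det(sI - A) = s^2 - 4s + 3.
Factor s^2 - 4s + 3: two numbers with sum 4 and product 3 are 3 and 1, so s^2 - 4s + 3 = (s - 3)(s - 1).
Hence p(s) = (s - 3) (s - 1), with roots 1, 3.
At least one eigenvalue has non-negative real part, so the system is not asymptotically stable.

1, 3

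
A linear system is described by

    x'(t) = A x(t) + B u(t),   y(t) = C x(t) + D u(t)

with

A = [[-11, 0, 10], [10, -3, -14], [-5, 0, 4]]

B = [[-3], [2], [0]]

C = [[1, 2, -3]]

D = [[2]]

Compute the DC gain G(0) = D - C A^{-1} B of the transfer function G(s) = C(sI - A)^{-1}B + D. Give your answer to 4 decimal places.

G(0) = C(-A)^{-1}B + D = -C A^{-1} B + D.
det A = -18, so A^{-1} = (1/-18)·adj(A) = [[2/3, 0, -5/3], [-5/3, -1/3, 3], [5/6, 0, -11/6]]
A^{-1} B = [-2, 13/3, -5/2]^T
C A^{-1} B = 85/6
G(0) = D - C A^{-1} B = 2 - (85/6) = -73/6 ≈ -12.1667

-12.1667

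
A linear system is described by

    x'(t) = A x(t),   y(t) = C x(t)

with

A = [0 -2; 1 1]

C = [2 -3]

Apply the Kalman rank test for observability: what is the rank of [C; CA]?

2

CA = [[-3, -7]]
Observability matrix O = [C; CA] = [[2, -3], [-3, -7]]
det(O) = 2·(-7) - (-3)·(-3) = -14 - 9 = -23 ≠ 0, so rank(O) = 2.
rank(O) = 2 = n, so the pair (A, C) is completely observable.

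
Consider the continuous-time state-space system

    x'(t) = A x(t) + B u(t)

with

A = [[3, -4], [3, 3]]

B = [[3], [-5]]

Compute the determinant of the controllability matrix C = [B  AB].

AB = [[29], [-6]]
Controllability matrix C = [B  AB] = [[3, 29], [-5, -6]]
det(C) = 3·(-6) - 29·(-5) = -18 - (-145) = 127
Since det(C) ≠ 0, rank(C) = 2 and the system is completely controllable.

127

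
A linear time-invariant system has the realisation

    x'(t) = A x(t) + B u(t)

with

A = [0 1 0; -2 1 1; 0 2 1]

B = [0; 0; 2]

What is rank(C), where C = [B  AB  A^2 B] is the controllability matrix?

AB = [[0], [2], [2]]
A^2B = [[2], [4], [6]]
Controllability matrix C = [B  AB  A^2B] = [[0, 0, 2], [0, 2, 4], [2, 2, 6]]
det(C) = 0·(2·6 - 4·2) - 0·(0·6 - 4·2) + 2·(0·2 - 2·2) = 0·4 - 0·(-8) + 2·(-4) = -8 ≠ 0, so rank(C) = 3.
rank(C) = 3 = n, so the pair (A, B) is completely controllable.

3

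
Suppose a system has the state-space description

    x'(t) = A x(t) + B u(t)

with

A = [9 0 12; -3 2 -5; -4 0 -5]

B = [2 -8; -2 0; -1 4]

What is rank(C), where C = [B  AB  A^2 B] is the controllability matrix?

AB = [[6, -24], [-5, 4], [-3, 12]]
A^2B = [[18, -72], [-13, 20], [-9, 36]]
Controllability matrix C = [B  AB  A^2B] = [[2, -8, 6, -24, 18, -72], [-2, 0, -5, 4, -13, 20], [-1, 4, -3, 12, -9, 36]]
The rows r1, r2, r3 of C are linearly dependent: r1 + 2·r3 = 0 (check each entry), so rank(C) ≤ 2.
The 2×2 minor from rows 1, 2, columns 1, 2 is 2·0 - (-8)·(-2) = 0 - 16 = -16 ≠ 0, so rank(C) = 2.
rank(C) = 2 < n = 3, so the pair (A, B) is not completely controllable.

2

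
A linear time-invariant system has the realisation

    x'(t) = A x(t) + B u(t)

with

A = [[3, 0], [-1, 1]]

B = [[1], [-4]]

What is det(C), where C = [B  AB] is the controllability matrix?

7

AB = [[3], [-5]]
Controllability matrix C = [B  AB] = [[1, 3], [-4, -5]]
det(C) = 1·(-5) - 3·(-4) = -5 - (-12) = 7
Since det(C) ≠ 0, rank(C) = 2 and the system is completely controllable.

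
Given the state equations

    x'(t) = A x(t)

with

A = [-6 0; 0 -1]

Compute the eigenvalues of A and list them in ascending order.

-6, -1

det(sI - A) = s^2 - (tr A)s + det A, with tr A = (-6) + (-1) = -7 and det A = (-6)·(-1) - 0·0 = 6 - 0 = 6.
So p(s) = det(sI - A) = s^2 + 7s + 6.
Factor s^2 + 7s + 6: two numbers with sum -7 and product 6 are -1 and -6, so s^2 + 7s + 6 = (s + 1)(s + 6).
Hence p(s) = (s + 1) (s + 6), with roots -6, -1.
All eigenvalues have negative real part, so the system is asymptotically stable.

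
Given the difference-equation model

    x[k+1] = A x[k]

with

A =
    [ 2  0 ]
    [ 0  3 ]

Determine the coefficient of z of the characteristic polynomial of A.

For a 2×2 matrix, det(zI - A) = z^2 - (tr A)z + det A.
tr A = 5, det A = 6.
So p(z) = z^2 - 5z + 6.
The coefficient of z is -5.

-5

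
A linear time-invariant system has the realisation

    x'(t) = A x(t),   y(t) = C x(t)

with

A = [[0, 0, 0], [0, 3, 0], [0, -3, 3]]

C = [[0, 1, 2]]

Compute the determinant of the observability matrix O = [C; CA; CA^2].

CA = [[0, -3, 6]]
CA^2 = [[0, -27, 18]]
Observability matrix O = [C; CA; CA^2] = [[0, 1, 2], [0, -3, 6], [0, -27, 18]]
Expanding along the first row, det(O) = 0·((-3)·18 - 6·(-27)) - 1·(0·18 - 6·0) + 2·(0·(-27) - (-3)·0) = 0·108 - 1·0 + 2·0 = 0
Since det(O) = 0, rank(O) < 3 and the system is not completely observable.

0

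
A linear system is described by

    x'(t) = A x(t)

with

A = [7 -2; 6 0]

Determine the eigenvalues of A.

3, 4

det(sI - A) = s^2 - (tr A)s + det A, with tr A = 7 + 0 = 7 and det A = 7·0 - (-2)·6 = 0 - (-12) = 12.
So p(s) = det(sI - A) = s^2 - 7s + 12.
Factor s^2 - 7s + 12: two numbers with sum 7 and product 12 are 4 and 3, so s^2 - 7s + 12 = (s - 4)(s - 3).
Hence p(s) = (s - 4) (s - 3), with roots 3, 4.
At least one eigenvalue has non-negative real part, so the system is not asymptotically stable.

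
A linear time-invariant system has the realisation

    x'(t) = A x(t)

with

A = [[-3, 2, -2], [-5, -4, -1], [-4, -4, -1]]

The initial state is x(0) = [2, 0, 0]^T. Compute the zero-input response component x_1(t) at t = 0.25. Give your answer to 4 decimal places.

det(sI - A) = s^3 - (tr A)s^2 + (M11 + M22 + M33)s - det A, where Mii is the 2×2 principal minor of A obtained by deleting row i and column i.
tr A = (-3) + (-4) + (-1) = -8; M11 = (-4)·(-1) - (-1)·(-4) = 4 - 4 = 0; M22 = (-3)·(-1) - (-2)·(-4) = 3 - 8 = -5; M33 = (-3)·(-4) - 2·(-5) = 12 - (-10) = 22; sum of minors = 17.
det A = (-3)·((-4)·(-1) - (-1)·(-4)) - 2·((-5)·(-1) - (-1)·(-4)) + (-2)·((-5)·(-4) - (-4)·(-4)) = (-3)·0 - 2·1 + (-2)·4 = -10.
So p(s) = det(sI - A) = s^3 + 8s^2 + 17s + 10.
Rational-root test: any integer root divides 10. Testing small divisors, s = -1 works: p(-1) = -1 + 8 + (-17) + 10 = 0, so (s + 1) is a factor.
Dividing, p(s) = (s + 1)(s^2 + 7s + 10).
Factor s^2 + 7s + 10: two numbers with sum -7 and product 10 are -2 and -5, so s^2 + 7s + 10 = (s + 2)(s + 5).
Hence p(s) = (s + 1) (s + 2) (s + 5), with roots -5, -2, -1.
The eigenvalues -5, -2, -1 are distinct and real, so A is diagonalisable and x(t) = e^{At} x(0) = V diag(e^{λ_i t}) V^{-1} x(0), where the columns of V are the eigenvectors.
λ = -5: A - (-5)I = [[2, 2, -2], [-5, 1, -1], [-4, -4, 4]]. v must be orthogonal to every row; (row 1) × (row 2) = [0, 12, 12], so take v_1 = [0, 1, 1]^T.
λ = -2: A - (-2)I = [[-1, 2, -2], [-5, -2, -1], [-4, -4, 1]]. v must be orthogonal to every row; (row 1) × (row 2) = [-6, 9, 12], so take v_2 = [2, -3, -4]^T.
λ = -1: A - (-1)I = [[-2, 2, -2], [-5, -3, -1], [-4, -4, 0]]. v must be orthogonal to every row; (row 1) × (row 2) = [-8, 8, 16], so take v_3 = [-1, 1, 2]^T.
V = [v_1 v_2 v_3] = [[0, 2, -1], [1, -3, 1], [1, -4, 2]] has det V = -1, so V^{-1} = adj(V)/det V = [[2, 0, 1], [1, -1, 1], [1, -2, 2]].
Modal coordinates z(0) = V^{-1} x(0): 2·2 + 0·0 + 1·0 = 4; 1·2 + (-1)·0 + 1·0 = 2; 1·2 + (-2)·0 + 2·0 = 2; so z(0) = [4, 2, 2]^T.
x_1(t) = Σ_i (v_i)_1 · z_i(0) · e^{λ_i t} (row 1 of V times the modal terms).
x_1(0.25) = 0·4·e^{-5·0.25} + 2·2·e^{-2·0.25} + (-1)·2·e^{-1·0.25} = 0·0.286505 + 4·0.606531 + (-2)·0.778801 = 0.8685.

0.8685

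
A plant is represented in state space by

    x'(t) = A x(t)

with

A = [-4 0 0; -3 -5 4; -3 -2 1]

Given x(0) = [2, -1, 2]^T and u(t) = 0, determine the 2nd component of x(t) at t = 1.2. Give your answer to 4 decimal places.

0.7561

det(sI - A) = s^3 - (tr A)s^2 + (M11 + M22 + M33)s - det A, where Mii is the 2×2 principal minor of A obtained by deleting row i and column i.
tr A = (-4) + (-5) + 1 = -8; M11 = (-5)·1 - 4·(-2) = -5 - (-8) = 3; M22 = (-4)·1 - 0·(-3) = -4 - 0 = -4; M33 = (-4)·(-5) - 0·(-3) = 20 - 0 = 20; sum of minors = 19.
det A = (-4)·((-5)·1 - 4·(-2)) - 0·((-3)·1 - 4·(-3)) + 0·((-3)·(-2) - (-5)·(-3)) = (-4)·3 - 0·9 + 0·(-9) = -12.
So p(s) = det(sI - A) = s^3 + 8s^2 + 19s + 12.
Rational-root test: any integer root divides 12. Testing small divisors, s = -1 works: p(-1) = -1 + 8 + (-19) + 12 = 0, so (s + 1) is a factor.
Dividing, p(s) = (s + 1)(s^2 + 7s + 12).
Factor s^2 + 7s + 12: two numbers with sum -7 and product 12 are -3 and -4, so s^2 + 7s + 12 = (s + 3)(s + 4).
Hence p(s) = (s + 1) (s + 3) (s + 4), with roots -4, -3, -1.
The eigenvalues -4, -3, -1 are distinct and real, so A is diagonalisable and x(t) = e^{At} x(0) = V diag(e^{λ_i t}) V^{-1} x(0), where the columns of V are the eigenvectors.
λ = -4: A - (-4)I = [[0, 0, 0], [-3, -1, 4], [-3, -2, 5]]. v must be orthogonal to every row; (row 2) × (row 3) = [3, 3, 3], so take v_1 = [1, 1, 1]^T.
λ = -3: A - (-3)I = [[-1, 0, 0], [-3, -2, 4], [-3, -2, 4]]. v must be orthogonal to every row; (row 1) × (row 2) = [0, 4, 2], so take v_2 = [0, -2, -1]^T.
λ = -1: A - (-1)I = [[-3, 0, 0], [-3, -4, 4], [-3, -2, 2]]. v must be orthogonal to every row; (row 1) × (row 2) = [0, 12, 12], so take v_3 = [0, 1, 1]^T.
V = [v_1 v_2 v_3] = [[1, 0, 0], [1, -2, 1], [1, -1, 1]] has det V = -1, so V^{-1} = adj(V)/det V = [[1, 0, 0], [0, -1, 1], [-1, -1, 2]].
Modal coordinates z(0) = V^{-1} x(0): 1·2 + 0·(-1) + 0·2 = 2; 0·2 + (-1)·(-1) + 1·2 = 3; (-1)·2 + (-1)·(-1) + 2·2 = 3; so z(0) = [2, 3, 3]^T.
x_2(t) = Σ_i (v_i)_2 · z_i(0) · e^{λ_i t} (row 2 of V times the modal terms).
x_2(1.2) = 1·2·e^{-4·1.2} + (-2)·3·e^{-3·1.2} + 1·3·e^{-1·1.2} = 2·0.008230 + (-6)·0.027324 + 3·0.301194 = 0.7561.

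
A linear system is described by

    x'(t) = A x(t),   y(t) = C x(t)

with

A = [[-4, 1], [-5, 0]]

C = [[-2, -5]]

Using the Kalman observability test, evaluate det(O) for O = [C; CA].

169

CA = [[33, -2]]
Observability matrix O = [C; CA] = [[-2, -5], [33, -2]]
det(O) = (-2)·(-2) - (-5)·33 = 4 - (-165) = 169
Since det(O) ≠ 0, rank(O) = 2 and the system is completely observable.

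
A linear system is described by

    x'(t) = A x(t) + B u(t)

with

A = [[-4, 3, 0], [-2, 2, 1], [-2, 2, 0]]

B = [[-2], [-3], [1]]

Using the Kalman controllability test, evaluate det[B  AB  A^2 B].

AB = [[-1], [-1], [-2]]
A^2B = [[1], [-2], [0]]
Controllability matrix C = [B  AB  A^2B] = [[-2, -1, 1], [-3, -1, -2], [1, -2, 0]]
Expanding along the first row, det(C) = (-2)·((-1)·0 - (-2)·(-2)) - (-1)·((-3)·0 - (-2)·1) + 1·((-3)·(-2) - (-1)·1) = (-2)·(-4) - (-1)·2 + 1·7 = 17
Since det(C) ≠ 0, rank(C) = 3 and the system is completely controllable.

17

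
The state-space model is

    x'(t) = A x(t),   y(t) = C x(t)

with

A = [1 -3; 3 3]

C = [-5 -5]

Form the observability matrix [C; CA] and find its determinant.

-100

CA = [[-20, 0]]
Observability matrix O = [C; CA] = [[-5, -5], [-20, 0]]
det(O) = (-5)·0 - (-5)·(-20) = 0 - 100 = -100
Since det(O) ≠ 0, rank(O) = 2 and the system is completely observable.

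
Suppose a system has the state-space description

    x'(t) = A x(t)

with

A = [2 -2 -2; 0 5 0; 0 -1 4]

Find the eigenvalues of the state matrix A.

det(sI - A) = s^3 - (tr A)s^2 + (M11 + M22 + M33)s - det A, where Mii is the 2×2 principal minor of A obtained by deleting row i and column i.
tr A = 2 + 5 + 4 = 11; M11 = 5·4 - 0·(-1) = 20 - 0 = 20; M22 = 2·4 - (-2)·0 = 8 - 0 = 8; M33 = 2·5 - (-2)·0 = 10 - 0 = 10; sum of minors = 38.
det A = 2·(5·4 - 0·(-1)) - (-2)·(0·4 - 0·0) + (-2)·(0·(-1) - 5·0) = 2·20 - (-2)·0 + (-2)·0 = 40.
So p(s) = det(sI - A) = s^3 - 11s^2 + 38s - 40.
Rational-root test: any integer root divides -40. Testing small divisors, s = 2 works: p(2) = 8 + (-44) + 76 + (-40) = 0, so (s - 2) is a factor.
Dividing, p(s) = (s - 2)(s^2 - 9s + 20).
Factor s^2 - 9s + 20: two numbers with sum 9 and product 20 are 5 and 4, so s^2 - 9s + 20 = (s - 5)(s - 4).
Hence p(s) = (s - 5) (s - 4) (s - 2), with roots 2, 4, 5.
At least one eigenvalue has non-negative real part, so the system is not asymptotically stable.

2, 4, 5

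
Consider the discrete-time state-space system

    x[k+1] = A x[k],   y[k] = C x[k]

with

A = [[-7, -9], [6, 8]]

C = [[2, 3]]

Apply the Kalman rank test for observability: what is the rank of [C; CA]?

1

CA = [[4, 6]]
Observability matrix O = [C; CA] = [[2, 3], [4, 6]]
Every row of O is a scalar multiple of row 1 = [2, 3] (multipliers 1, 2), so the rows span a one-dimensional space.
O ≠ 0, hence rank(O) = 1.
rank(O) = 1 < n = 2, so the pair (A, C) is not completely observable.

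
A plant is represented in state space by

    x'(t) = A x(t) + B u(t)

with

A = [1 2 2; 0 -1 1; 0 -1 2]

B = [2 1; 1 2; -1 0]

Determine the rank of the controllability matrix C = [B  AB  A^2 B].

AB = [[2, 5], [-2, -2], [-3, -2]]
A^2B = [[-8, -3], [-1, 0], [-4, -2]]
Controllability matrix C = [B  AB  A^2B] = [[2, 1, 2, 5, -8, -3], [1, 2, -2, -2, -1, 0], [-1, 0, -3, -2, -4, -2]]
Take the 3×3 submatrix of C formed by columns 1, 2, 3: [[2, 1, 2], [1, 2, -2], [-1, 0, -3]]. Its determinant is 2·(2·(-3) - (-2)·0) - 1·(1·(-3) - (-2)·(-1)) + 2·(1·0 - 2·(-1)) = 2·(-6) - 1·(-5) + 2·2 = -3 ≠ 0.
So rank(C) ≥ 3; since C has 3 rows, rank(C) = 3.
rank(C) = 3 = n, so the pair (A, B) is completely controllable.

3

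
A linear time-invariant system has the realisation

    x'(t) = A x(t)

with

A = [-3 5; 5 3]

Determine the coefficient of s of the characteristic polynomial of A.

For a 2×2 matrix, det(sI - A) = s^2 - (tr A)s + det A.
tr A = 0, det A = -34.
So p(s) = s^2 - 34.
The coefficient of s is 0.

0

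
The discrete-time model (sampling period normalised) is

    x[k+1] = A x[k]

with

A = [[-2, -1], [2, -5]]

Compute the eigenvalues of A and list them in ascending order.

det(zI - A) = z^2 - (tr A)z + det A, with tr A = (-2) + (-5) = -7 and det A = (-2)·(-5) - (-1)·2 = 10 - (-2) = 12.
So p(z) = det(zI - A) = z^2 + 7z + 12.
Factor z^2 + 7z + 12: two numbers with sum -7 and product 12 are -3 and -4, so z^2 + 7z + 12 = (z + 3)(z + 4).
Hence p(z) = (z + 3) (z + 4), with roots -4, -3.

-4, -3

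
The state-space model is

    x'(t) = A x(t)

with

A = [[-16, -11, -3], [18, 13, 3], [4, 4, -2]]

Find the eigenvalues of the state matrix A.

det(sI - A) = s^3 - (tr A)s^2 + (M11 + M22 + M33)s - det A, where Mii is the 2×2 principal minor of A obtained by deleting row i and column i.
tr A = (-16) + 13 + (-2) = -5; M11 = 13·(-2) - 3·4 = -26 - 12 = -38; M22 = (-16)·(-2) - (-3)·4 = 32 - (-12) = 44; M33 = (-16)·13 - (-11)·18 = -208 - (-198) = -10; sum of minors = -4.
det A = (-16)·(13·(-2) - 3·4) - (-11)·(18·(-2) - 3·4) + (-3)·(18·4 - 13·4) = (-16)·(-38) - (-11)·(-48) + (-3)·20 = 20.
So p(s) = det(sI - A) = s^3 + 5s^2 - 4s - 20.
Rational-root test: any integer root divides -20. Testing small divisors, s = -2 works: p(-2) = -8 + 20 + 8 + (-20) = 0, so (s + 2) is a factor.
Dividing, p(s) = (s + 2)(s^2 + 3s - 10).
Factor s^2 + 3s - 10: two numbers with sum -3 and product -10 are 2 and -5, so s^2 + 3s - 10 = (s - 2)(s + 5).
Hence p(s) = (s - 2) (s + 2) (s + 5), with roots -5, -2, 2.
At least one eigenvalue has non-negative real part, so the system is not asymptotically stable.

-5, -2, 2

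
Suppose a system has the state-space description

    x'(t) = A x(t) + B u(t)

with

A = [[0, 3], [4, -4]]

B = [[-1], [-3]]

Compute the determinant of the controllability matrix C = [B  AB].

-35

AB = [[-9], [8]]
Controllability matrix C = [B  AB] = [[-1, -9], [-3, 8]]
det(C) = (-1)·8 - (-9)·(-3) = -8 - 27 = -35
Since det(C) ≠ 0, rank(C) = 2 and the system is completely controllable.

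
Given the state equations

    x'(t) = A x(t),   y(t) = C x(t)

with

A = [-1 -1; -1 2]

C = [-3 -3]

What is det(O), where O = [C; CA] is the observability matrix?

CA = [[6, -3]]
Observability matrix O = [C; CA] = [[-3, -3], [6, -3]]
det(O) = (-3)·(-3) - (-3)·6 = 9 - (-18) = 27
Since det(O) ≠ 0, rank(O) = 2 and the system is completely observable.

27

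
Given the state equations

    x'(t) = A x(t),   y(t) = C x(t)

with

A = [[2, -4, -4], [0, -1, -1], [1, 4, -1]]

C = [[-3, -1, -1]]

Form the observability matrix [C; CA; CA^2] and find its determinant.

CA = [[-7, 9, 14]]
CA^2 = [[0, 75, 5]]
Observability matrix O = [C; CA; CA^2] = [[-3, -1, -1], [-7, 9, 14], [0, 75, 5]]
Expanding along the first row, det(O) = (-3)·(9·5 - 14·75) - (-1)·((-7)·5 - 14·0) + (-1)·((-7)·75 - 9·0) = (-3)·(-1005) - (-1)·(-35) + (-1)·(-525) = 3505
Since det(O) ≠ 0, rank(O) = 3 and the system is completely observable.

3505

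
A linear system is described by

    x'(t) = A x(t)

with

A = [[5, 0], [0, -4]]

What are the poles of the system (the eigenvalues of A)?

-4, 5

det(sI - A) = s^2 - (tr A)s + det A, with tr A = 5 + (-4) = 1 and det A = 5·(-4) - 0·0 = -20 - 0 = -20.
So p(s) = det(sI - A) = s^2 - s - 20.
Factor s^2 - s - 20: two numbers with sum 1 and product -20 are 5 and -4, so s^2 - s - 20 = (s - 5)(s + 4).
Hence p(s) = (s - 5) (s + 4), with roots -4, 5.
At least one eigenvalue has non-negative real part, so the system is not asymptotically stable.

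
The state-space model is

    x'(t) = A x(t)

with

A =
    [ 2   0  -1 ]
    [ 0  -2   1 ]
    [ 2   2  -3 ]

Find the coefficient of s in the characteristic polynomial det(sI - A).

Expand det(sI - A) for the 3×3 matrix.
p(s) = s^3 + 3s^2 - 4s - 4.
(Check: constant term = det(-A) = (-1)^3 det A = -4; coefficient of s^2 = -tr A = 3.)
The coefficient of s is -4.

-4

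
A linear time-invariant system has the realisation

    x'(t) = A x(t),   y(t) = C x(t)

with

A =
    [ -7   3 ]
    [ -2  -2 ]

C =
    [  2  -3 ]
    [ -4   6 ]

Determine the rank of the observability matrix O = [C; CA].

1

CA = [[-8, 12], [16, -24]]
Observability matrix O = [C; CA] = [[2, -3], [-4, 6], [-8, 12], [16, -24]]
Every row of O is a scalar multiple of row 1 = [2, -3] (multipliers 1, -2, -4, 8), so the rows span a one-dimensional space.
O ≠ 0, hence rank(O) = 1.
rank(O) = 1 < n = 2, so the pair (A, C) is not completely observable.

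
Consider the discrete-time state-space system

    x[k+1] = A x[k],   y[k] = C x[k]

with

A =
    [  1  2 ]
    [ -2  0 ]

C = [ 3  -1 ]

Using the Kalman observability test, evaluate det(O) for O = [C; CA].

23

CA = [[5, 6]]
Observability matrix O = [C; CA] = [[3, -1], [5, 6]]
det(O) = 3·6 - (-1)·5 = 18 - (-5) = 23
Since det(O) ≠ 0, rank(O) = 2 and the system is completely observable.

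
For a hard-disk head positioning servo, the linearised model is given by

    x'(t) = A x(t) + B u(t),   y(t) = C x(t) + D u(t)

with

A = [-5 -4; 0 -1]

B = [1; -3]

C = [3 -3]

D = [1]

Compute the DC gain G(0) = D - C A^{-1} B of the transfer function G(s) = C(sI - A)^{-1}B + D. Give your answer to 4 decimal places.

17.8000

G(0) = C(-A)^{-1}B + D = -C A^{-1} B + D.
det A = 5, so A^{-1} = (1/5)·adj(A) = [[-1/5, 4/5], [0, -1]]
A^{-1} B = [-13/5, 3]^T
C A^{-1} B = -84/5
G(0) = D - C A^{-1} B = 1 - (-84/5) = 89/5 ≈ 17.8000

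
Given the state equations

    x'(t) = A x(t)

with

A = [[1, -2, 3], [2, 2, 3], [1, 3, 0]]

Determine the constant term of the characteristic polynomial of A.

Expand det(sI - A) for the 3×3 matrix.
p(s) = s^3 - 3s^2 - 6s + 3.
(Check: constant term = det(-A) = (-1)^3 det A = 3; coefficient of s^2 = -tr A = -3.)
The constant term is 3.

3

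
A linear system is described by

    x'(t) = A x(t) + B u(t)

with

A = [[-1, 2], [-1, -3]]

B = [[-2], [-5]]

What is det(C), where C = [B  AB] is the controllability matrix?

-74

AB = [[-8], [17]]
Controllability matrix C = [B  AB] = [[-2, -8], [-5, 17]]
det(C) = (-2)·17 - (-8)·(-5) = -34 - 40 = -74
Since det(C) ≠ 0, rank(C) = 2 and the system is completely controllable.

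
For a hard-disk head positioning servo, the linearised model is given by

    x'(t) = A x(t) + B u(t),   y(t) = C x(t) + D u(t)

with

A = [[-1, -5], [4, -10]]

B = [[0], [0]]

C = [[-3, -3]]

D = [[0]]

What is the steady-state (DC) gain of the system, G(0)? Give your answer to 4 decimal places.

G(0) = C(-A)^{-1}B + D = -C A^{-1} B + D.
det A = 30, so A^{-1} = (1/30)·adj(A) = [[-1/3, 1/6], [-2/15, -1/30]]
A^{-1} B = [0, 0]^T
C A^{-1} B = 0
G(0) = D - C A^{-1} B = 0 - (0) = 0

0.0000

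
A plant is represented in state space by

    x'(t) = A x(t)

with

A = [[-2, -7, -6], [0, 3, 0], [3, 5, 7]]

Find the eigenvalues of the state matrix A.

1, 3, 4

det(sI - A) = s^3 - (tr A)s^2 + (M11 + M22 + M33)s - det A, where Mii is the 2×2 principal minor of A obtained by deleting row i and column i.
tr A = (-2) + 3 + 7 = 8; M11 = 3·7 - 0·5 = 21 - 0 = 21; M22 = (-2)·7 - (-6)·3 = -14 - (-18) = 4; M33 = (-2)·3 - (-7)·0 = -6 - 0 = -6; sum of minors = 19.
det A = (-2)·(3·7 - 0·5) - (-7)·(0·7 - 0·3) + (-6)·(0·5 - 3·3) = (-2)·21 - (-7)·0 + (-6)·(-9) = 12.
So p(s) = det(sI - A) = s^3 - 8s^2 + 19s - 12.
Rational-root test: any integer root divides -12. Testing small divisors, s = 1 works: p(1) = 1 + (-8) + 19 + (-12) = 0, so (s - 1) is a factor.
Dividing, p(s) = (s - 1)(s^2 - 7s + 12).
Factor s^2 - 7s + 12: two numbers with sum 7 and product 12 are 4 and 3, so s^2 - 7s + 12 = (s - 4)(s - 3).
Hence p(s) = (s - 4) (s - 3) (s - 1), with roots 1, 3, 4.
At least one eigenvalue has non-negative real part, so the system is not asymptotically stable.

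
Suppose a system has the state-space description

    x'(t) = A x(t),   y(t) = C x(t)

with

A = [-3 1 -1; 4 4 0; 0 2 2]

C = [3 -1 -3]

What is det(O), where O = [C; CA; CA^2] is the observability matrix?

-3856

CA = [[-13, -7, -9]]
CA^2 = [[11, -59, -5]]
Observability matrix O = [C; CA; CA^2] = [[3, -1, -3], [-13, -7, -9], [11, -59, -5]]
Expanding along the first row, det(O) = 3·((-7)·(-5) - (-9)·(-59)) - (-1)·((-13)·(-5) - (-9)·11) + (-3)·((-13)·(-59) - (-7)·11) = 3·(-496) - (-1)·164 + (-3)·844 = -3856
Since det(O) ≠ 0, rank(O) = 3 and the system is completely observable.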